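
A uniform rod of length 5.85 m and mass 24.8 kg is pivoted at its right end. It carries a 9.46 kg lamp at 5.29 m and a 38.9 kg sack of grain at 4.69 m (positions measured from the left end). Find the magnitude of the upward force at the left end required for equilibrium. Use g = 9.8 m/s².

About the right end:
Beam weight: 24.8 × 9.8 = 243 N down at 2.925 m → arm 2.925 m, τ = 243 × 2.925 = 710.8 N·m counterclockwise.
Lamp: 9.46 × 9.8 = 92.71 N down at 5.29 m → arm 0.56 m, τ = 92.71 × 0.56 = 51.92 N·m counterclockwise.
Sack of grain: 38.9 × 9.8 = 381.2 N down at 4.69 m → arm 1.16 m, τ = 381.2 × 1.16 = 442.2 N·m counterclockwise.
Net moment of the loads = 1205 N·m counterclockwise.
The upward force F acts at the left end, arm 5.85 m, giving F × 5.85 clockwise.
Setting net torque to zero: F × 5.85 = 1205 → F = 1205 / 5.85 = 206 N.

F ≈ 206 N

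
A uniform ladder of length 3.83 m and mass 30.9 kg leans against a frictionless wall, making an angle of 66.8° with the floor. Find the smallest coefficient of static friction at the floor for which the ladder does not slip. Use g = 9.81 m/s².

μ_min ≈ 0.214

Taking torques about the foot of the ladder:
Ladder weight 30.9×9.81 = 303.1 N acts at 1.915 m along the ladder; its horizontal arm is 1.915·cos66.8° = 0.7544 m → τ = 228.7 N·m clockwise.
Wall normal N acts horizontally at the top; its moment arm is the height L sinθ = 3.83·sin66.8° = 3.52 m, counterclockwise.
Balancing moments: N × 3.52 = 228.7, giving N = 64.97 N.
ΣFx = 0 ⇒ f = N_wall = 64.97 N. ΣFy = 0 ⇒ N_floor = 303.1 N.
μ_min = f / N_floor = 64.97 / 303.1 = 0.214.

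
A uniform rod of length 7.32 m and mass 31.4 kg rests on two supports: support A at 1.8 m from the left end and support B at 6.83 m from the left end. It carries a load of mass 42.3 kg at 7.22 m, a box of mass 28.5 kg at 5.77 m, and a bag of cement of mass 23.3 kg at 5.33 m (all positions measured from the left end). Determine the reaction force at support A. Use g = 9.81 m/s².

Taking torques about support B:
Beam weight: 31.4 × 9.81 = 308 N down at 3.66 m → arm 3.17 m, τ = 308 × 3.17 = 976.4 N·m counterclockwise.
Load: 42.3 × 9.81 = 415 N down at 7.22 m → arm 0.39 m, τ = 415 × 0.39 = 161.8 N·m clockwise.
Box: 28.5 × 9.81 = 279.6 N down at 5.77 m → arm 1.06 m, τ = 279.6 × 1.06 = 296.4 N·m counterclockwise.
Bag of cement: 23.3 × 9.81 = 228.6 N down at 5.33 m → arm 1.5 m, τ = 228.6 × 1.5 = 342.9 N·m counterclockwise.
Net load moment about support B = 1454 N·m counterclockwise.
Reaction R at support A is upward at 1.8 m, arm 5.03 m → moment R × 5.03 clockwise.
For rotational equilibrium, R × 5.03 = 1454, so R = 289 N.

R_A ≈ 289 N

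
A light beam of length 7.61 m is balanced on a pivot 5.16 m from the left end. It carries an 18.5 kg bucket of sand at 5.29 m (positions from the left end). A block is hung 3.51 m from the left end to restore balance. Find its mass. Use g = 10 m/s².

m ≈ 1.46 kg

Take moments about the pivot (at 5.16 m from the left end).
Bucket of sand: 18.5 × 10 = 185 N down at 5.29 m → arm 0.13 m, τ = 185 × 0.13 = 24.05 N·m clockwise.
Net moment of known loads = 24.05 N·m clockwise.
An unknown mass m at 3.51 m has arm 1.65 m; its moment is m·g·1.65 counterclockwise.
Setting net torque to zero: m × 10 × 1.65 = 24.05 → m = 24.05 / (10 × 1.65) = 1.46 kg.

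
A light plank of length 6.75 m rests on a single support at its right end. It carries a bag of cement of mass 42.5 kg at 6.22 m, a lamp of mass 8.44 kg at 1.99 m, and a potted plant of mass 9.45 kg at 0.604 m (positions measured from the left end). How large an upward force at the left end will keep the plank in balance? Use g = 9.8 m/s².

Take moments about the right end.
Bag of cement: 42.5 × 9.8 = 416.5 N down at 6.22 m → arm 0.53 m, τ = 416.5 × 0.53 = 220.7 N·m counterclockwise.
Lamp: 8.44 × 9.8 = 82.71 N down at 1.99 m → arm 4.76 m, τ = 82.71 × 4.76 = 393.7 N·m counterclockwise.
Potted plant: 9.45 × 9.8 = 92.61 N down at 0.604 m → arm 6.146 m, τ = 92.61 × 6.146 = 569.2 N·m counterclockwise.
Net moment of the loads = 1184 N·m counterclockwise.
The upward force F acts at the left end, arm 6.75 m, giving F × 6.75 clockwise.
Balancing moments: F × 6.75 = 1184, giving F = 1184 / 6.75 = 175 N.

F ≈ 175 N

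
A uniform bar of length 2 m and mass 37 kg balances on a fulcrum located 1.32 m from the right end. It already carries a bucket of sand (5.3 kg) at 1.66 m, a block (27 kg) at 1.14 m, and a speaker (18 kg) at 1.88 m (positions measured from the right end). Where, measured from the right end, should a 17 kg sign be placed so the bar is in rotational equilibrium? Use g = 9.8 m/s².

Sum moments about the fulcrum (at 1.32 m from the right end) (the support reaction has zero arm there).
Beam weight: 37 × 9.8 = 362.6 N down at 1 m → arm 0.32 m, τ = 362.6 × 0.32 = 116 N·m clockwise.
Bucket of sand: 5.3 × 9.8 = 51.94 N down at 1.66 m → arm 0.34 m, τ = 51.94 × 0.34 = 17.66 N·m counterclockwise.
Block: 27 × 9.8 = 264.6 N down at 1.14 m → arm 0.18 m, τ = 264.6 × 0.18 = 47.63 N·m clockwise.
Speaker: 18 × 9.8 = 176.4 N down at 1.88 m → arm 0.56 m, τ = 176.4 × 0.56 = 98.78 N·m counterclockwise.
Net moment of existing loads = 47.19 N·m clockwise.
The sign weighs 17 × 9.8 = 166.6 N and must supply an equal counterclockwise moment, so its lever arm about the fulcrum is 47.19 / 166.6 = 0.283 m.
That puts it at 1.32 + 0.283 = 1.6 m from the right end.

x ≈ 1.6 m from the right end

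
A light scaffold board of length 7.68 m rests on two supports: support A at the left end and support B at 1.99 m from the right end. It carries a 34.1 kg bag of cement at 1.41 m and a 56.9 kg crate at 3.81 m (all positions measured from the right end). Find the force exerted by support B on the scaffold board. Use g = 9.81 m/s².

Take moments about support A.
Bag of cement: 34.1 × 9.81 = 334.5 N down at 1.41 m → arm 6.27 m, τ = 334.5 × 6.27 = 2097 N·m clockwise.
Crate: 56.9 × 9.81 = 558.2 N down at 3.81 m → arm 3.87 m, τ = 558.2 × 3.87 = 2160 N·m clockwise.
Net load moment about support A = 4257 N·m clockwise.
Reaction R at support B is upward at 1.99 m, arm 5.69 m → moment R × 5.69 counterclockwise.
Balancing moments: R × 5.69 = 4257, giving R = 748 N.

R_B ≈ 748 N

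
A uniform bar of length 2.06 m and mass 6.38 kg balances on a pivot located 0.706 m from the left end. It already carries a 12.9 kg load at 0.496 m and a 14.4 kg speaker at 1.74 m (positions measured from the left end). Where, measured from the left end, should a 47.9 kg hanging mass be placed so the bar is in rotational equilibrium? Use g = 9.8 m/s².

x ≈ 0.409 m from the left end

Take moments about the pivot (at 0.706 m from the left end).
Beam weight: 6.38 × 9.8 = 62.52 N down at 1.03 m → arm 0.324 m, τ = 62.52 × 0.324 = 20.26 N·m clockwise.
Load: 12.9 × 9.8 = 126.4 N down at 0.496 m → arm 0.21 m, τ = 126.4 × 0.21 = 26.54 N·m counterclockwise.
Speaker: 14.4 × 9.8 = 141.1 N down at 1.74 m → arm 1.034 m, τ = 141.1 × 1.034 = 145.9 N·m clockwise.
Net moment of existing loads = 139.6 N·m clockwise.
The hanging mass weighs 47.9 × 9.8 = 469.4 N and must supply an equal counterclockwise moment, so its lever arm about the pivot is 139.6 / 469.4 = 0.297 m.
That puts it at 0.706 − 0.297 = 0.409 m from the left end.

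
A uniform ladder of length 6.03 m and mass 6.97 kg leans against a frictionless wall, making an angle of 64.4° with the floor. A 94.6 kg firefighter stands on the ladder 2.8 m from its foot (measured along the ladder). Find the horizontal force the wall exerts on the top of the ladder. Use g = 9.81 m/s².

N_wall ≈ 223 N

Choose the foot of the ladder as the axis so the floor normal and friction both act there and drop out.
Ladder weight 6.97×9.81 = 68.38 N acts at 3.015 m along the ladder; its horizontal arm is 3.015·cos64.4° = 1.303 m → τ = 89.1 N·m clockwise.
Firefighter: 94.6×9.81 = 928 N at 2.8 m → arm 1.21 m → τ = 1123 N·m clockwise.
Wall normal N acts horizontally at the top; its moment arm is the height L sinθ = 6.03·sin64.4° = 5.438 m, counterclockwise.
Setting net torque to zero: N × 5.438 = 1212 → N = 223 N.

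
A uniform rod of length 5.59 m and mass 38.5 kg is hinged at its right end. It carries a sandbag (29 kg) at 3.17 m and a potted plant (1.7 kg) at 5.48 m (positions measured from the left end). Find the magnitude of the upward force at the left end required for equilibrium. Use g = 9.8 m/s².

About the right end:
Beam weight: 38.5 × 9.8 = 377.3 N down at 2.795 m → arm 2.795 m, τ = 377.3 × 2.795 = 1055 N·m counterclockwise.
Sandbag: 29 × 9.8 = 284.2 N down at 3.17 m → arm 2.42 m, τ = 284.2 × 2.42 = 687.8 N·m counterclockwise.
Potted plant: 1.7 × 9.8 = 16.66 N down at 5.48 m → arm 0.11 m, τ = 16.66 × 0.11 = 1.833 N·m counterclockwise.
Net moment of the loads = 1745 N·m counterclockwise.
The upward force F acts at the left end, arm 5.59 m, giving F × 5.59 clockwise.
For rotational equilibrium, F × 5.59 = 1745, so F = 1745 / 5.59 = 312 N.

F ≈ 312 N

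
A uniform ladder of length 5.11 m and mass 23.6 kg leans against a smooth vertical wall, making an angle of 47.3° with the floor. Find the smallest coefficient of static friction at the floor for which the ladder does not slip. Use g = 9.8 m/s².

Taking torques about the foot of the ladder:
Ladder weight 23.6×9.8 = 231.3 N acts at 2.555 m along the ladder; its horizontal arm is 2.555·cos47.3° = 1.733 m → τ = 400.8 N·m clockwise.
Wall normal N acts horizontally at the top; its moment arm is the height L sinθ = 5.11·sin47.3° = 3.755 m, counterclockwise.
Setting net torque to zero: N × 3.755 = 400.8 → N = 106.7 N.
ΣFx = 0 ⇒ f = N_wall = 106.7 N. ΣFy = 0 ⇒ N_floor = 231.3 N.
μ_min = f / N_floor = 106.7 / 231.3 = 0.461.

μ_min ≈ 0.461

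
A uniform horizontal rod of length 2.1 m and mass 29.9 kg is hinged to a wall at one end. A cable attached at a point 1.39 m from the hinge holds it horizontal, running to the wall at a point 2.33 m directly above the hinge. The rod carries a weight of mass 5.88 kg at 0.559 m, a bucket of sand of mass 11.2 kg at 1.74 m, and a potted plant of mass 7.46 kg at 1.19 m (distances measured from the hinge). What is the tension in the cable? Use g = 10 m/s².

T ≈ 528 N

Taking torques about the hinge:
Beam weight: 29.9 × 10 = 299 N down at 1.05 m → arm 1.05 m, τ = 299 × 1.05 = 313.9 N·m clockwise.
Weight: 5.88 × 10 = 58.8 N down at 0.559 m → arm 0.559 m, τ = 58.8 × 0.559 = 32.87 N·m clockwise.
Bucket of sand: 11.2 × 10 = 112 N down at 1.74 m → arm 1.74 m, τ = 112 × 1.74 = 194.9 N·m clockwise.
Potted plant: 7.46 × 10 = 74.6 N down at 1.19 m → arm 1.19 m, τ = 74.6 × 1.19 = 88.77 N·m clockwise.
Total clockwise load moment = 630.4 N·m.
The cable tension T acts at 1.39 m; only its component perpendicular to the rod, T sinθ, produces torque. sinθ = h/√(h²+d²) = 2.33/√(2.33²+1.39²) = 0.8588.
Balancing moments: T × 1.39 × 0.8588 = 630.4, giving T = 630.4 / 1.194 = 528 N.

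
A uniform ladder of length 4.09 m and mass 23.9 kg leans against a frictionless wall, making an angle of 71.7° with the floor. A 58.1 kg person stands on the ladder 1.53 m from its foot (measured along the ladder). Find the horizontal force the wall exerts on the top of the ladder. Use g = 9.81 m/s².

N_wall ≈ 109 N

About the foot of the ladder:
Ladder weight 23.9×9.81 = 234.5 N acts at 2.045 m along the ladder; its horizontal arm is 2.045·cos71.7° = 0.6421 m → τ = 150.6 N·m clockwise.
Person: 58.1×9.81 = 570 N at 1.53 m → arm 0.4804 m → τ = 273.8 N·m clockwise.
Wall normal N acts horizontally at the top; its moment arm is the height L sinθ = 4.09·sin71.7° = 3.883 m, counterclockwise.
Setting net torque to zero: N × 3.883 = 424.4 → N = 109 N.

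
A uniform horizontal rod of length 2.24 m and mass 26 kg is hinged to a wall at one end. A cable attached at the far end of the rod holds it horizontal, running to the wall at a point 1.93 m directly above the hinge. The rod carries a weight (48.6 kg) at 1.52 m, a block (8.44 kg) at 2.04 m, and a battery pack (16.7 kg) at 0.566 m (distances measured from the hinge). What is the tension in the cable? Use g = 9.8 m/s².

Sum moments about the hinge (the unknown hinge reaction has zero arm there).
Beam weight: 26 × 9.8 = 254.8 N down at 1.12 m → arm 1.12 m, τ = 254.8 × 1.12 = 285.4 N·m clockwise.
Weight: 48.6 × 9.8 = 476.3 N down at 1.52 m → arm 1.52 m, τ = 476.3 × 1.52 = 724 N·m clockwise.
Block: 8.44 × 9.8 = 82.71 N down at 2.04 m → arm 2.04 m, τ = 82.71 × 2.04 = 168.7 N·m clockwise.
Battery pack: 16.7 × 9.8 = 163.7 N down at 0.566 m → arm 0.566 m, τ = 163.7 × 0.566 = 92.65 N·m clockwise.
Total clockwise load moment = 1271 N·m.
The cable tension T acts at 2.24 m; only its component perpendicular to the rod, T sinθ, produces torque. sinθ = h/√(h²+d²) = 1.93/√(1.93²+2.24²) = 0.6527.
Balancing moments: T × 2.24 × 0.6527 = 1271, giving T = 1271 / 1.462 = 869 N.

T ≈ 869 N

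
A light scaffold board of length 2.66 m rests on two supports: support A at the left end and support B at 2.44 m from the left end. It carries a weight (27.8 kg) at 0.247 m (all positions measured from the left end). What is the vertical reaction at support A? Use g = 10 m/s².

R_A ≈ 250 N

About support B:
Weight: 27.8 × 10 = 278 N down at 0.247 m → arm 2.193 m, τ = 278 × 2.193 = 609.7 N·m counterclockwise.
Net load moment about support B = 609.7 N·m counterclockwise.
Reaction R at support A is upward at 0 m, arm 2.44 m → moment R × 2.44 clockwise.
Balancing moments: R × 2.44 = 609.7, giving R = 250 N.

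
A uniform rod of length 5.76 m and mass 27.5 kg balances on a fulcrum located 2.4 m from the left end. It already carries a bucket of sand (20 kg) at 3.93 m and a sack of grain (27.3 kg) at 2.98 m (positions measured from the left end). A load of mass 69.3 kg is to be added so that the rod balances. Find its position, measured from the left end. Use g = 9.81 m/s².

Choose the fulcrum (at 2.4 m from the left end) as the axis so the support reaction has zero arm there.
Beam weight: 27.5 × 9.81 = 269.8 N down at 2.88 m → arm 0.48 m, τ = 269.8 × 0.48 = 129.5 N·m clockwise.
Bucket of sand: 20 × 9.81 = 196.2 N down at 3.93 m → arm 1.53 m, τ = 196.2 × 1.53 = 300.2 N·m clockwise.
Sack of grain: 27.3 × 9.81 = 267.8 N down at 2.98 m → arm 0.58 m, τ = 267.8 × 0.58 = 155.3 N·m clockwise.
Net moment of existing loads = 585 N·m clockwise.
The load weighs 69.3 × 9.81 = 679.8 N and must supply an equal counterclockwise moment, so its lever arm about the fulcrum is 585 / 679.8 = 0.861 m.
That puts it at 2.4 − 0.861 = 1.54 m from the left end.

x ≈ 1.54 m from the left end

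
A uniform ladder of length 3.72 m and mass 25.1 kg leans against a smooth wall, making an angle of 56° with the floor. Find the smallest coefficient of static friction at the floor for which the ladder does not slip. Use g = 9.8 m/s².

Sum moments about the foot of the ladder (the floor normal and friction both act there and drop out).
Ladder weight 25.1×9.8 = 246 N acts at 1.86 m along the ladder; its horizontal arm is 1.86·cos56° = 1.04 m → τ = 255.8 N·m clockwise.
Wall normal N acts horizontally at the top; its moment arm is the height L sinθ = 3.72·sin56° = 3.084 m, counterclockwise.
For rotational equilibrium, N × 3.084 = 255.8, so N = 82.94 N.
ΣFx = 0 ⇒ f = N_wall = 82.94 N. ΣFy = 0 ⇒ N_floor = 246 N.
μ_min = f / N_floor = 82.94 / 246 = 0.337.

μ_min ≈ 0.337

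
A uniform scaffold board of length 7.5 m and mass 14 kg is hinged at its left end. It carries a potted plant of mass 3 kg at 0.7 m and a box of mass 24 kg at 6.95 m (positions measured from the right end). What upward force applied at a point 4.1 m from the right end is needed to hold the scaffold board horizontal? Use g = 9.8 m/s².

F ≈ 248 N

About the left end:
Beam weight: 14 × 9.8 = 137.2 N down at 3.75 m → arm 3.75 m, τ = 137.2 × 3.75 = 514.5 N·m clockwise.
Potted plant: 3 × 9.8 = 29.4 N down at 0.7 m → arm 6.8 m, τ = 29.4 × 6.8 = 199.9 N·m clockwise.
Box: 24 × 9.8 = 235.2 N down at 6.95 m → arm 0.55 m, τ = 235.2 × 0.55 = 129.4 N·m clockwise.
Net moment of the loads = 843.8 N·m clockwise.
The upward force F acts at a point 4.1 m from the right end, arm 3.4 m, giving F × 3.4 counterclockwise.
For rotational equilibrium, F × 3.4 = 843.8, so F = 843.8 / 3.4 = 248 N.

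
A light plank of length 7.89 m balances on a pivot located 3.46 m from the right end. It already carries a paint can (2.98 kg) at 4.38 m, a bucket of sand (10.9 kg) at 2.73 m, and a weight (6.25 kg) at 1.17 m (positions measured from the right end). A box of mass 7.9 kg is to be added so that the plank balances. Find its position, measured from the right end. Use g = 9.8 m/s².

x ≈ 5.93 m from the right end

Take moments about the pivot (at 3.46 m from the right end).
Paint can: 2.98 × 9.8 = 29.2 N down at 4.38 m → arm 0.92 m, τ = 29.2 × 0.92 = 26.86 N·m counterclockwise.
Bucket of sand: 10.9 × 9.8 = 106.8 N down at 2.73 m → arm 0.73 m, τ = 106.8 × 0.73 = 77.96 N·m clockwise.
Weight: 6.25 × 9.8 = 61.25 N down at 1.17 m → arm 2.29 m, τ = 61.25 × 2.29 = 140.3 N·m clockwise.
Net moment of existing loads = 191.4 N·m clockwise.
The box weighs 7.9 × 9.8 = 77.42 N and must supply an equal counterclockwise moment, so its lever arm about the pivot is 191.4 / 77.42 = 2.47 m.
That puts it at 3.46 + 2.47 = 5.93 m from the right end.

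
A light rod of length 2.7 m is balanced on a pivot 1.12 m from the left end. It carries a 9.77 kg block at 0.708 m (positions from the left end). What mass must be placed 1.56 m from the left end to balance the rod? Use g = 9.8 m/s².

Choose the pivot (at 1.12 m from the left end) as the axis so the support reaction has zero arm there.
Block: 9.77 × 9.8 = 95.75 N down at 0.708 m → arm 0.412 m, τ = 95.75 × 0.412 = 39.45 N·m counterclockwise.
Net moment of known loads = 39.45 N·m counterclockwise.
An unknown mass m at 1.56 m has arm 0.44 m; its moment is m·g·0.44 clockwise.
Balancing moments: m × 9.8 × 0.44 = 39.45, giving m = 39.45 / (9.8 × 0.44) = 9.15 kg.

m ≈ 9.15 kg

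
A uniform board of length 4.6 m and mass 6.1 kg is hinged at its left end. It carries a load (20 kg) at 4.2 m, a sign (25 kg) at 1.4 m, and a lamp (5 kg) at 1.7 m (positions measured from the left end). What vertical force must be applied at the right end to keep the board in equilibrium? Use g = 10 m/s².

About the left end:
Beam weight: 6.1 × 10 = 61 N down at 2.3 m → arm 2.3 m, τ = 61 × 2.3 = 140.3 N·m clockwise.
Load: 20 × 10 = 200 N down at 4.2 m → arm 4.2 m, τ = 200 × 4.2 = 840 N·m clockwise.
Sign: 25 × 10 = 250 N down at 1.4 m → arm 1.4 m, τ = 250 × 1.4 = 350 N·m clockwise.
Lamp: 5 × 10 = 50 N down at 1.7 m → arm 1.7 m, τ = 50 × 1.7 = 85 N·m clockwise.
Net moment of the loads = 1415 N·m clockwise.
The upward force F acts at the right end, arm 4.6 m, giving F × 4.6 counterclockwise.
Στ = 0 ⇒ F × 4.6 = 1415 ⇒ F = 1415 / 4.6 = 308 N.

F ≈ 308 N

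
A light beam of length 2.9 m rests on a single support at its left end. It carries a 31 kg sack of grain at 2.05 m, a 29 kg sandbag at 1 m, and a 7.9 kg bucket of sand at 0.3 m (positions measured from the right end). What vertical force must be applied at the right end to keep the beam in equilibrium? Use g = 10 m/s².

F ≈ 352 N

Choose the left end as the axis so the unknown pivot reaction has zero arm there.
Sack of grain: 31 × 10 = 310 N down at 2.05 m → arm 0.85 m, τ = 310 × 0.85 = 263.5 N·m clockwise.
Sandbag: 29 × 10 = 290 N down at 1 m → arm 1.9 m, τ = 290 × 1.9 = 551 N·m clockwise.
Bucket of sand: 7.9 × 10 = 79 N down at 0.3 m → arm 2.6 m, τ = 79 × 2.6 = 205.4 N·m clockwise.
Net moment of the loads = 1020 N·m clockwise.
The upward force F acts at the right end, arm 2.9 m, giving F × 2.9 counterclockwise.
Στ = 0 ⇒ F × 2.9 = 1020 ⇒ F = 1020 / 2.9 = 352 N.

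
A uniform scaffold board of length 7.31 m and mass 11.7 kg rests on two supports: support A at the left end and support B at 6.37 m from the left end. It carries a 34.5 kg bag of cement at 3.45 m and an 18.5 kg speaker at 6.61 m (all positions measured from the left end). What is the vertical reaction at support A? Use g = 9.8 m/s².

R_A ≈ 197 N

Taking torques about support B:
Beam weight: 11.7 × 9.8 = 114.7 N down at 3.655 m → arm 2.715 m, τ = 114.7 × 2.715 = 311.4 N·m counterclockwise.
Bag of cement: 34.5 × 9.8 = 338.1 N down at 3.45 m → arm 2.92 m, τ = 338.1 × 2.92 = 987.3 N·m counterclockwise.
Speaker: 18.5 × 9.8 = 181.3 N down at 6.61 m → arm 0.24 m, τ = 181.3 × 0.24 = 43.51 N·m clockwise.
Net load moment about support B = 1255 N·m counterclockwise.
Reaction R at support A is upward at 0 m, arm 6.37 m → moment R × 6.37 clockwise.
Στ = 0 ⇒ R × 6.37 = 1255 ⇒ R = 197 N.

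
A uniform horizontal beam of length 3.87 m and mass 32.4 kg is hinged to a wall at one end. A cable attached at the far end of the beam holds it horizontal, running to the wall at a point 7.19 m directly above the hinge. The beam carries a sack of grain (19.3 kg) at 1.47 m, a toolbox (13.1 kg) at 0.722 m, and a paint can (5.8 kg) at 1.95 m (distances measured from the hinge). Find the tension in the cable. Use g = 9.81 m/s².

T ≈ 322 N

Taking torques about the hinge:
Beam weight: 32.4 × 9.81 = 317.8 N down at 1.935 m → arm 1.935 m, τ = 317.8 × 1.935 = 614.9 N·m clockwise.
Sack of grain: 19.3 × 9.81 = 189.3 N down at 1.47 m → arm 1.47 m, τ = 189.3 × 1.47 = 278.3 N·m clockwise.
Toolbox: 13.1 × 9.81 = 128.5 N down at 0.722 m → arm 0.722 m, τ = 128.5 × 0.722 = 92.78 N·m clockwise.
Paint can: 5.8 × 9.81 = 56.9 N down at 1.95 m → arm 1.95 m, τ = 56.9 × 1.95 = 111 N·m clockwise.
Total clockwise load moment = 1097 N·m.
The cable tension T acts at 3.87 m; only its component perpendicular to the beam, T sinθ, produces torque. sinθ = h/√(h²+d²) = 7.19/√(7.19²+3.87²) = 0.8805.
For rotational equilibrium, T × 3.87 × 0.8805 = 1097, so T = 1097 / 3.408 = 322 N.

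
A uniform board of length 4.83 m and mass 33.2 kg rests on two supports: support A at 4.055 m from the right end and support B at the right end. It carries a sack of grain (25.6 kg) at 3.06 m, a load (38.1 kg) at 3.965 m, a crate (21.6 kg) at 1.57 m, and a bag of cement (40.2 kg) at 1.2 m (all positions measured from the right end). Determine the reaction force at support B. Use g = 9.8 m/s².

About support A:
Beam weight: 33.2 × 9.8 = 325.4 N down at 2.415 m → arm 1.64 m, τ = 325.4 × 1.64 = 533.7 N·m clockwise.
Sack of grain: 25.6 × 9.8 = 250.9 N down at 3.06 m → arm 0.995 m, τ = 250.9 × 0.995 = 249.6 N·m clockwise.
Load: 38.1 × 9.8 = 373.4 N down at 3.965 m → arm 0.09 m, τ = 373.4 × 0.09 = 33.61 N·m clockwise.
Crate: 21.6 × 9.8 = 211.7 N down at 1.57 m → arm 2.485 m, τ = 211.7 × 2.485 = 526.1 N·m clockwise.
Bag of cement: 40.2 × 9.8 = 394 N down at 1.2 m → arm 2.855 m, τ = 394 × 2.855 = 1125 N·m clockwise.
Net load moment about support A = 2468 N·m clockwise.
Reaction R at support B is upward at 0 m, arm 4.055 m → moment R × 4.055 counterclockwise.
Στ = 0 ⇒ R × 4.055 = 2468 ⇒ R = 609 N.

R_B ≈ 609 N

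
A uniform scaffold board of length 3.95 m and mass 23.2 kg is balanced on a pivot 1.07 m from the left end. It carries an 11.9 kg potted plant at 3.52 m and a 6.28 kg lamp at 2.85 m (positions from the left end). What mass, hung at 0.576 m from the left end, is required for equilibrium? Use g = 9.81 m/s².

m ≈ 124 kg

About the pivot (at 1.07 m from the left end):
Beam weight: 23.2 × 9.81 = 227.6 N down at 1.975 m → arm 0.905 m, τ = 227.6 × 0.905 = 206 N·m clockwise.
Potted plant: 11.9 × 9.81 = 116.7 N down at 3.52 m → arm 2.45 m, τ = 116.7 × 2.45 = 285.9 N·m clockwise.
Lamp: 6.28 × 9.81 = 61.61 N down at 2.85 m → arm 1.78 m, τ = 61.61 × 1.78 = 109.7 N·m clockwise.
Net moment of known loads = 601.6 N·m clockwise.
An unknown mass m at 0.576 m has arm 0.494 m; its moment is m·g·0.494 counterclockwise.
Setting net torque to zero: m × 9.81 × 0.494 = 601.6 → m = 601.6 / (9.81 × 0.494) = 124 kg.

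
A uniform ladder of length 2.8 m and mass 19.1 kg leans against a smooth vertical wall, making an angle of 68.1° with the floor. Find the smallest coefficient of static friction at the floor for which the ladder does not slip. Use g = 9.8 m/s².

μ_min ≈ 0.201

Sum moments about the foot of the ladder (the floor normal and friction both act there and drop out).
Ladder weight 19.1×9.8 = 187.2 N acts at 1.4 m along the ladder; its horizontal arm is 1.4·cos68.1° = 0.5222 m → τ = 97.76 N·m clockwise.
Wall normal N acts horizontally at the top; its moment arm is the height L sinθ = 2.8·sin68.1° = 2.598 m, counterclockwise.
For rotational equilibrium, N × 2.598 = 97.76, so N = 37.63 N.
ΣFx = 0 ⇒ f = N_wall = 37.63 N. ΣFy = 0 ⇒ N_floor = 187.2 N.
μ_min = f / N_floor = 37.63 / 187.2 = 0.201.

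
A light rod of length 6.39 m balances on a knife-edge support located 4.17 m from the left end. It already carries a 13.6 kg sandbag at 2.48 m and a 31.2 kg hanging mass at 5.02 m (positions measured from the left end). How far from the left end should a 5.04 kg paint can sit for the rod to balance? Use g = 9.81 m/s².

x ≈ 3.47 m from the left end

Choose the knife-edge support (at 4.17 m from the left end) as the axis so the support reaction has zero arm there.
Sandbag: 13.6 × 9.81 = 133.4 N down at 2.48 m → arm 1.69 m, τ = 133.4 × 1.69 = 225.4 N·m counterclockwise.
Hanging mass: 31.2 × 9.81 = 306.1 N down at 5.02 m → arm 0.85 m, τ = 306.1 × 0.85 = 260.2 N·m clockwise.
Net moment of existing loads = 34.8 N·m clockwise.
The paint can weighs 5.04 × 9.81 = 49.44 N and must supply an equal counterclockwise moment, so its lever arm about the knife-edge support is 34.8 / 49.44 = 0.704 m.
That puts it at 4.17 − 0.704 = 3.47 m from the left end.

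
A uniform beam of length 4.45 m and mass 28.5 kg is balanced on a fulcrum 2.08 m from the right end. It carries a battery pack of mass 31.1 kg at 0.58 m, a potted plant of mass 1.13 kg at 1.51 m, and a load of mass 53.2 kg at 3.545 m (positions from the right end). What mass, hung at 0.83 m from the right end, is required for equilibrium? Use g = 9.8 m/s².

Choose the fulcrum (at 2.08 m from the right end) as the axis so the support reaction has zero arm there.
Beam weight: 28.5 × 9.8 = 279.3 N down at 2.225 m → arm 0.145 m, τ = 279.3 × 0.145 = 40.5 N·m counterclockwise.
Battery pack: 31.1 × 9.8 = 304.8 N down at 0.58 m → arm 1.5 m, τ = 304.8 × 1.5 = 457.2 N·m clockwise.
Potted plant: 1.13 × 9.8 = 11.07 N down at 1.51 m → arm 0.57 m, τ = 11.07 × 0.57 = 6.31 N·m clockwise.
Load: 53.2 × 9.8 = 521.4 N down at 3.545 m → arm 1.465 m, τ = 521.4 × 1.465 = 763.9 N·m counterclockwise.
Net moment of known loads = 340.9 N·m counterclockwise.
An unknown mass m at 0.83 m has arm 1.25 m; its moment is m·g·1.25 clockwise.
Στ = 0 ⇒ m × 9.8 × 1.25 = 340.9 ⇒ m = 340.9 / (9.8 × 1.25) = 27.8 kg.

m ≈ 27.8 kg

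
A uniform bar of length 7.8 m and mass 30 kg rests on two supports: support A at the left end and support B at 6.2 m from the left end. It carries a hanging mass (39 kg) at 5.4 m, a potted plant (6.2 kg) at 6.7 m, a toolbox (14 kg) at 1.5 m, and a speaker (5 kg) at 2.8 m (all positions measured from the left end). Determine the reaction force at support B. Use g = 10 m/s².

Take moments about support A.
Beam weight: 30 × 10 = 300 N down at 3.9 m → arm 3.9 m, τ = 300 × 3.9 = 1170 N·m clockwise.
Hanging mass: 39 × 10 = 390 N down at 5.4 m → arm 5.4 m, τ = 390 × 5.4 = 2106 N·m clockwise.
Potted plant: 6.2 × 10 = 62 N down at 6.7 m → arm 6.7 m, τ = 62 × 6.7 = 415.4 N·m clockwise.
Toolbox: 14 × 10 = 140 N down at 1.5 m → arm 1.5 m, τ = 140 × 1.5 = 210 N·m clockwise.
Speaker: 5 × 10 = 50 N down at 2.8 m → arm 2.8 m, τ = 50 × 2.8 = 140 N·m clockwise.
Net load moment about support A = 4041 N·m clockwise.
Reaction R at support B is upward at 6.2 m, arm 6.2 m → moment R × 6.2 counterclockwise.
Balancing moments: R × 6.2 = 4041, giving R = 652 N.

R_B ≈ 652 N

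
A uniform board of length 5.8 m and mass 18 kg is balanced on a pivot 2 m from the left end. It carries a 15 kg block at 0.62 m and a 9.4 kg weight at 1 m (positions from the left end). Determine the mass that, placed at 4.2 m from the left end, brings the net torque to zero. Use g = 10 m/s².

m ≈ 6.32 kg

Sum moments about the pivot (at 2 m from the left end) (the support reaction has zero arm there).
Beam weight: 18 × 10 = 180 N down at 2.9 m → arm 0.9 m, τ = 180 × 0.9 = 162 N·m clockwise.
Block: 15 × 10 = 150 N down at 0.62 m → arm 1.38 m, τ = 150 × 1.38 = 207 N·m counterclockwise.
Weight: 9.4 × 10 = 94 N down at 1 m → arm 1 m, τ = 94 × 1 = 94 N·m counterclockwise.
Net moment of known loads = 139 N·m counterclockwise.
An unknown mass m at 4.2 m has arm 2.2 m; its moment is m·g·2.2 clockwise.
Στ = 0 ⇒ m × 10 × 2.2 = 139 ⇒ m = 139 / (10 × 2.2) = 6.32 kg.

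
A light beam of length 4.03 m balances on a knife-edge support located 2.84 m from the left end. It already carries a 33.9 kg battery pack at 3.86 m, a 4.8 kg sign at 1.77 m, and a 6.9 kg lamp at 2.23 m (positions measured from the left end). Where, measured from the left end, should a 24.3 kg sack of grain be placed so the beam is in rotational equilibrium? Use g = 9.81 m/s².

x ≈ 1.8 m from the left end

Taking torques about the knife-edge support (at 2.84 m from the left end):
Battery pack: 33.9 × 9.81 = 332.6 N down at 3.86 m → arm 1.02 m, τ = 332.6 × 1.02 = 339.3 N·m clockwise.
Sign: 4.8 × 9.81 = 47.09 N down at 1.77 m → arm 1.07 m, τ = 47.09 × 1.07 = 50.39 N·m counterclockwise.
Lamp: 6.9 × 9.81 = 67.69 N down at 2.23 m → arm 0.61 m, τ = 67.69 × 0.61 = 41.29 N·m counterclockwise.
Net moment of existing loads = 247.6 N·m clockwise.
The sack of grain weighs 24.3 × 9.81 = 238.4 N and must supply an equal counterclockwise moment, so its lever arm about the knife-edge support is 247.6 / 238.4 = 1.04 m.
That puts it at 2.84 − 1.04 = 1.8 m from the left end.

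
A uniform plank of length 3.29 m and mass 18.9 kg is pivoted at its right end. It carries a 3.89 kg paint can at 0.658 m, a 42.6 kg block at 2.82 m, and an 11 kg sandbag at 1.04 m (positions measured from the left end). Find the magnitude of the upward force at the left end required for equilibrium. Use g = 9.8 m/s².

F ≈ 256 N

Take moments about the right end.
Beam weight: 18.9 × 9.8 = 185.2 N down at 1.645 m → arm 1.645 m, τ = 185.2 × 1.645 = 304.7 N·m counterclockwise.
Paint can: 3.89 × 9.8 = 38.12 N down at 0.658 m → arm 2.632 m, τ = 38.12 × 2.632 = 100.3 N·m counterclockwise.
Block: 42.6 × 9.8 = 417.5 N down at 2.82 m → arm 0.47 m, τ = 417.5 × 0.47 = 196.2 N·m counterclockwise.
Sandbag: 11 × 9.8 = 107.8 N down at 1.04 m → arm 2.25 m, τ = 107.8 × 2.25 = 242.5 N·m counterclockwise.
Net moment of the loads = 843.7 N·m counterclockwise.
The upward force F acts at the left end, arm 3.29 m, giving F × 3.29 clockwise.
Στ = 0 ⇒ F × 3.29 = 843.7 ⇒ F = 843.7 / 3.29 = 256 N.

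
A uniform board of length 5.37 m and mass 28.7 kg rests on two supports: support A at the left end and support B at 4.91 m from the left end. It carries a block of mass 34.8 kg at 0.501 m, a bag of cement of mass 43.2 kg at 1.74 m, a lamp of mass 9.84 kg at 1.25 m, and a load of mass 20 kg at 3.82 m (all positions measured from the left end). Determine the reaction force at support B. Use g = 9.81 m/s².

Choose support A as the axis so its reaction then has zero moment arm.
Beam weight: 28.7 × 9.81 = 281.5 N down at 2.685 m → arm 2.685 m, τ = 281.5 × 2.685 = 755.8 N·m clockwise.
Block: 34.8 × 9.81 = 341.4 N down at 0.501 m → arm 0.501 m, τ = 341.4 × 0.501 = 171 N·m clockwise.
Bag of cement: 43.2 × 9.81 = 423.8 N down at 1.74 m → arm 1.74 m, τ = 423.8 × 1.74 = 737.4 N·m clockwise.
Lamp: 9.84 × 9.81 = 96.53 N down at 1.25 m → arm 1.25 m, τ = 96.53 × 1.25 = 120.7 N·m clockwise.
Load: 20 × 9.81 = 196.2 N down at 3.82 m → arm 3.82 m, τ = 196.2 × 3.82 = 749.5 N·m clockwise.
Net load moment about support A = 2534 N·m clockwise.
Reaction R at support B is upward at 4.91 m, arm 4.91 m → moment R × 4.91 counterclockwise.
For rotational equilibrium, R × 4.91 = 2534, so R = 516 N.

R_B ≈ 516 N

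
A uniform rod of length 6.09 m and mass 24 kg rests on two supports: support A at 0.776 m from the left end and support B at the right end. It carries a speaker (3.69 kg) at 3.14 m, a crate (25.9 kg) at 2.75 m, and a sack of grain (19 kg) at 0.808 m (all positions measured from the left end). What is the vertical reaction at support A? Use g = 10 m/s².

About support B:
Beam weight: 24 × 10 = 240 N down at 3.045 m → arm 3.045 m, τ = 240 × 3.045 = 730.8 N·m counterclockwise.
Speaker: 3.69 × 10 = 36.9 N down at 3.14 m → arm 2.95 m, τ = 36.9 × 2.95 = 108.9 N·m counterclockwise.
Crate: 25.9 × 10 = 259 N down at 2.75 m → arm 3.34 m, τ = 259 × 3.34 = 865.1 N·m counterclockwise.
Sack of grain: 19 × 10 = 190 N down at 0.808 m → arm 5.282 m, τ = 190 × 5.282 = 1004 N·m counterclockwise.
Net load moment about support B = 2709 N·m counterclockwise.
Reaction R at support A is upward at 0.776 m, arm 5.314 m → moment R × 5.314 clockwise.
For rotational equilibrium, R × 5.314 = 2709, so R = 510 N.

R_A ≈ 510 N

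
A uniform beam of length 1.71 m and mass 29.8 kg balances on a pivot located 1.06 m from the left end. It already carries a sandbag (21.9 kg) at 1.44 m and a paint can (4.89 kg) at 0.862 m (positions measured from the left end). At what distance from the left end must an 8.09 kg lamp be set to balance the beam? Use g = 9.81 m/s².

Take moments about the pivot (at 1.06 m from the left end).
Beam weight: 29.8 × 9.81 = 292.3 N down at 0.855 m → arm 0.205 m, τ = 292.3 × 0.205 = 59.92 N·m counterclockwise.
Sandbag: 21.9 × 9.81 = 214.8 N down at 1.44 m → arm 0.38 m, τ = 214.8 × 0.38 = 81.62 N·m clockwise.
Paint can: 4.89 × 9.81 = 47.97 N down at 0.862 m → arm 0.198 m, τ = 47.97 × 0.198 = 9.498 N·m counterclockwise.
Net moment of existing loads = 12.2 N·m clockwise.
The lamp weighs 8.09 × 9.81 = 79.36 N and must supply an equal counterclockwise moment, so its lever arm about the pivot is 12.2 / 79.36 = 0.154 m.
That puts it at 1.06 − 0.154 = 0.906 m from the left end.

x ≈ 0.906 m from the left end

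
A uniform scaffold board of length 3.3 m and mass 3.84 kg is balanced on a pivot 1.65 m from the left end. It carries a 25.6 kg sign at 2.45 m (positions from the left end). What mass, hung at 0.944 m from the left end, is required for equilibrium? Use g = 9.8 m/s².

m ≈ 29 kg

Choose the pivot (at 1.65 m from the left end) as the axis so the support reaction has zero arm there.
Beam weight: acts at the pivot, moment arm 0 → no torque.
Sign: 25.6 × 9.8 = 250.9 N down at 2.45 m → arm 0.8 m, τ = 250.9 × 0.8 = 200.7 N·m clockwise.
Net moment of known loads = 200.7 N·m clockwise.
An unknown mass m at 0.944 m has arm 0.706 m; its moment is m·g·0.706 counterclockwise.
Στ = 0 ⇒ m × 9.8 × 0.706 = 200.7 ⇒ m = 200.7 / (9.8 × 0.706) = 29 kg.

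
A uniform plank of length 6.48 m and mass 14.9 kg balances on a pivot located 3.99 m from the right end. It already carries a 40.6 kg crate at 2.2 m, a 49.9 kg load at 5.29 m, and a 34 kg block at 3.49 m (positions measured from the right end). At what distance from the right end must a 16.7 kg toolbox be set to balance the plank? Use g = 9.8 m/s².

x ≈ 6.14 m from the right end

About the pivot (at 3.99 m from the right end):
Beam weight: 14.9 × 9.8 = 146 N down at 3.24 m → arm 0.75 m, τ = 146 × 0.75 = 109.5 N·m clockwise.
Crate: 40.6 × 9.8 = 397.9 N down at 2.2 m → arm 1.79 m, τ = 397.9 × 1.79 = 712.2 N·m clockwise.
Load: 49.9 × 9.8 = 489 N down at 5.29 m → arm 1.3 m, τ = 489 × 1.3 = 635.7 N·m counterclockwise.
Block: 34 × 9.8 = 333.2 N down at 3.49 m → arm 0.5 m, τ = 333.2 × 0.5 = 166.6 N·m clockwise.
Net moment of existing loads = 352.6 N·m clockwise.
The toolbox weighs 16.7 × 9.8 = 163.7 N and must supply an equal counterclockwise moment, so its lever arm about the pivot is 352.6 / 163.7 = 2.15 m.
That puts it at 3.99 + 2.15 = 6.14 m from the right end.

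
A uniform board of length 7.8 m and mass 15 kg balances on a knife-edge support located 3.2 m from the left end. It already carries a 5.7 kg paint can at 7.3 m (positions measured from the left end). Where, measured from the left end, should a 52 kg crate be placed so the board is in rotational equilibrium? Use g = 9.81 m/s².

Sum moments about the knife-edge support (at 3.2 m from the left end) (the support reaction has zero arm there).
Beam weight: 15 × 9.81 = 147.2 N down at 3.9 m → arm 0.7 m, τ = 147.2 × 0.7 = 103 N·m clockwise.
Paint can: 5.7 × 9.81 = 55.92 N down at 7.3 m → arm 4.1 m, τ = 55.92 × 4.1 = 229.3 N·m clockwise.
Net moment of existing loads = 332.3 N·m clockwise.
The crate weighs 52 × 9.81 = 510.1 N and must supply an equal counterclockwise moment, so its lever arm about the knife-edge support is 332.3 / 510.1 = 0.651 m.
That puts it at 3.2 − 0.651 = 2.55 m from the left end.

x ≈ 2.55 m from the left end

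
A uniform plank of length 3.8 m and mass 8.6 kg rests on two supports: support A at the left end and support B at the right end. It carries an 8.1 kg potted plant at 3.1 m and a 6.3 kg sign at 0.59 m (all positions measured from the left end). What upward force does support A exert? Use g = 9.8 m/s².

R_A ≈ 109 N

About support B:
Beam weight: 8.6 × 9.8 = 84.28 N down at 1.9 m → arm 1.9 m, τ = 84.28 × 1.9 = 160.1 N·m counterclockwise.
Potted plant: 8.1 × 9.8 = 79.38 N down at 3.1 m → arm 0.7 m, τ = 79.38 × 0.7 = 55.57 N·m counterclockwise.
Sign: 6.3 × 9.8 = 61.74 N down at 0.59 m → arm 3.21 m, τ = 61.74 × 3.21 = 198.2 N·m counterclockwise.
Net load moment about support B = 413.9 N·m counterclockwise.
Reaction R at support A is upward at 0 m, arm 3.8 m → moment R × 3.8 clockwise.
For rotational equilibrium, R × 3.8 = 413.9, so R = 109 N.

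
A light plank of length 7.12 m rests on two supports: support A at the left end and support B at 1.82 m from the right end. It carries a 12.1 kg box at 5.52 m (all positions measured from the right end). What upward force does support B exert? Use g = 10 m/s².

Taking torques about support A:
Box: 12.1 × 10 = 121 N down at 5.52 m → arm 1.6 m, τ = 121 × 1.6 = 193.6 N·m clockwise.
Net load moment about support A = 193.6 N·m clockwise.
Reaction R at support B is upward at 1.82 m, arm 5.3 m → moment R × 5.3 counterclockwise.
For rotational equilibrium, R × 5.3 = 193.6, so R = 36.5 N.

R_B ≈ 36.5 N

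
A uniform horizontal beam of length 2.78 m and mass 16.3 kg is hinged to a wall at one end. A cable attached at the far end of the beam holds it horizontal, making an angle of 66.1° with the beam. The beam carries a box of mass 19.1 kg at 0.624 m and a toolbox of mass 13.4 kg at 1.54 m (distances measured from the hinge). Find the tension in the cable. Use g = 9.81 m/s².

T ≈ 213 N

Take moments about the hinge.
Beam weight: 16.3 × 9.81 = 159.9 N down at 1.39 m → arm 1.39 m, τ = 159.9 × 1.39 = 222.3 N·m clockwise.
Box: 19.1 × 9.81 = 187.4 N down at 0.624 m → arm 0.624 m, τ = 187.4 × 0.624 = 116.9 N·m clockwise.
Toolbox: 13.4 × 9.81 = 131.5 N down at 1.54 m → arm 1.54 m, τ = 131.5 × 1.54 = 202.5 N·m clockwise.
Total clockwise load moment = 541.7 N·m.
The cable tension T acts at 2.78 m; only its component perpendicular to the beam, T sinθ, produces torque. sin 66.1° = 0.9143.
Balancing moments: T × 2.78 × 0.9143 = 541.7, giving T = 541.7 / 2.542 = 213 N.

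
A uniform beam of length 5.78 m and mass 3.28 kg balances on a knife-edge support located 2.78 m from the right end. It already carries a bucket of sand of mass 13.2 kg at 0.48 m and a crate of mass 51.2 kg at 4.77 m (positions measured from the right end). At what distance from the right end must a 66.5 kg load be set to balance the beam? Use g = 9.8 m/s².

Choose the knife-edge support (at 2.78 m from the right end) as the axis so the support reaction has zero arm there.
Beam weight: 3.28 × 9.8 = 32.14 N down at 2.89 m → arm 0.11 m, τ = 32.14 × 0.11 = 3.535 N·m counterclockwise.
Bucket of sand: 13.2 × 9.8 = 129.4 N down at 0.48 m → arm 2.3 m, τ = 129.4 × 2.3 = 297.6 N·m clockwise.
Crate: 51.2 × 9.8 = 501.8 N down at 4.77 m → arm 1.99 m, τ = 501.8 × 1.99 = 998.6 N·m counterclockwise.
Net moment of existing loads = 704.5 N·m counterclockwise.
The load weighs 66.5 × 9.8 = 651.7 N and must supply an equal clockwise moment, so its lever arm about the knife-edge support is 704.5 / 651.7 = 1.08 m.
That puts it at 2.78 − 1.08 = 1.7 m from the right end.

x ≈ 1.7 m from the right end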